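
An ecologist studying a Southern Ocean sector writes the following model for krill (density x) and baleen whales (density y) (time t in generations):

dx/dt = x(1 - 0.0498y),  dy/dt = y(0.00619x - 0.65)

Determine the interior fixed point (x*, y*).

Set dy/dt = 0 with y > 0: 0.00619x - 0.65 = 0, so x* = 0.65/0.00619 = 105.
Set dx/dt = 0 with x > 0: 1 - 0.0498y = 0, so y* = 1/0.0498 = 20.1.

x* ≈ 105, y* ≈ 20.1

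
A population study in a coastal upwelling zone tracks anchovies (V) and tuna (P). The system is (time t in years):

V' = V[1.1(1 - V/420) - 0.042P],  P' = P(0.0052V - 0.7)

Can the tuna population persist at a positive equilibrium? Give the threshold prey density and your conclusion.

The predator equation gives dP/dt > 0 only when V > 0.7/0.0052 = 135.
Without the predator, V → K = 420. Since 420 > 135, the predator can invade and persist.

Threshold V = 135; K > 135, so yes, the predator persists.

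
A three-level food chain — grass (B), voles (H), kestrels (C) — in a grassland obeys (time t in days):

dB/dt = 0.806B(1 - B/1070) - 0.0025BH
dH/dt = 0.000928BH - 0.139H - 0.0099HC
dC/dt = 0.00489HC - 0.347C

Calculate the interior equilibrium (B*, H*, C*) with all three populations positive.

From dC/dt = 0: 0.00489H* = 0.347, so H* = 71.
From dB/dt = 0: 0.806(1 - B*/1070) = 0.0025·71, giving B* = 1070·(1 - 0.22) = 834.
From dH/dt = 0: 0.000928·834 - 0.139 = 0.0099C*, so C* = 0.635/0.0099 = 64.2.

B* ≈ 834, H* ≈ 71, C* ≈ 64.2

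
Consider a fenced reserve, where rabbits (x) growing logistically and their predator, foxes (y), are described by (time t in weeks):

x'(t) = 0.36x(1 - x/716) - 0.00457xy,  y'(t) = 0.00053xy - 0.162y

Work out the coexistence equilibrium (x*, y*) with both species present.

From dy/dt = 0 with y > 0: 0.00053x* = 0.162, so x* = 306.
Substitute into dx/dt = 0: 0.36(1 - 306/716) = 0.00457y*.
The bracket is 0.573, giving y* = 0.206/0.00457 = 45.1.

x* ≈ 306, y* ≈ 45.1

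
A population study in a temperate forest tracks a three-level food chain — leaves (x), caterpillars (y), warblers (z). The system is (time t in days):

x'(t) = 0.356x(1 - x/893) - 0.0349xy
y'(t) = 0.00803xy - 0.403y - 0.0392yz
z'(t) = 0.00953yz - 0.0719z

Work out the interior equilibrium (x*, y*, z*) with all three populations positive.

x* ≈ 233, y* ≈ 7.54, z* ≈ 37.3

From dz/dt = 0: 0.00953y* = 0.0719, so y* = 7.54.
From dx/dt = 0: 0.356(1 - x*/893) = 0.0349·7.54, giving x* = 893·(1 - 0.74) = 233.
From dy/dt = 0: 0.00803·233 - 0.403 = 0.0392z*, so z* = 1.46/0.0392 = 37.3.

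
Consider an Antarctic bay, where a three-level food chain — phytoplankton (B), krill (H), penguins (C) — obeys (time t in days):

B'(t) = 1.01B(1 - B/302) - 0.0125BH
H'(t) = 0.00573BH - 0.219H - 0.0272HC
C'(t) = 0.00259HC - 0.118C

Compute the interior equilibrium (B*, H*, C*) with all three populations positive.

B* ≈ 132, H* ≈ 45.6, C* ≈ 19.7

From dC/dt = 0: 0.00259H* = 0.118, so H* = 45.6.
From dB/dt = 0: 1.01(1 - B*/302) = 0.0125·45.6, giving B* = 302·(1 - 0.564) = 132.
From dH/dt = 0: 0.00573·132 - 0.219 = 0.0272C*, so C* = 0.536/0.0272 = 19.7.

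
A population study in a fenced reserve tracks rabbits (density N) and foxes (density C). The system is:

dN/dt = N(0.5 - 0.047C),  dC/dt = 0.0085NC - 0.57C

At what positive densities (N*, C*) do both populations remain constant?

Set dC/dt = 0 with C > 0: 0.0085N - 0.57 = 0, so N* = 0.57/0.0085 = 67.1.
Set dN/dt = 0 with N > 0: 0.5 - 0.047C = 0, so C* = 0.5/0.047 = 10.6.

N* ≈ 67.1, C* ≈ 10.6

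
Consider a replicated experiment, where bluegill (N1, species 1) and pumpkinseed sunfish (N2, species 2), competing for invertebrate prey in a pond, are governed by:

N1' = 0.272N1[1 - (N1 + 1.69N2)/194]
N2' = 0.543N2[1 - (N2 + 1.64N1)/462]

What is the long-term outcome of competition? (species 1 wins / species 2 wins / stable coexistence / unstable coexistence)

Compare the nullcline intercepts: K1/α12 = 194/1.69 = 115 < K2 = 462; K2/α21 = 462/1.64 = 282 > K1 = 194.
Since the inequalities point opposite ways, species 2 can invade but species 1 cannot.

species 2 excludes species 1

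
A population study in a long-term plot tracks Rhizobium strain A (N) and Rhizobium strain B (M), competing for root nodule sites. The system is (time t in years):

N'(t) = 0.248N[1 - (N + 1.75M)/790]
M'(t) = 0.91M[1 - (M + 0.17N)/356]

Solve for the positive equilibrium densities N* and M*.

N* ≈ 238, M* ≈ 316

Setting both brackets to zero gives the nullclines N + 1.75M = 790 and 0.17N + M = 356.
Substituting M = 356 - 0.17N into the first: N(1 - 1.75·0.17) = 790 - 1.75·356.
So N* = 167/0.702 = 238, and then M* = 356 - 0.17·238 = 316.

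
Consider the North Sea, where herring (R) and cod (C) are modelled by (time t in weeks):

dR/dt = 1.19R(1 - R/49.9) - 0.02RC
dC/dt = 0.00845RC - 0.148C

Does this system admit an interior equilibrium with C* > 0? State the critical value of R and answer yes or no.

Threshold R = 17.5; K > 17.5, so yes, the predator persists.

The predator equation gives dC/dt > 0 only when R > 0.148/0.00845 = 17.5.
Without the predator, R → K = 49.9. Since 49.9 > 17.5, the predator can invade and persist.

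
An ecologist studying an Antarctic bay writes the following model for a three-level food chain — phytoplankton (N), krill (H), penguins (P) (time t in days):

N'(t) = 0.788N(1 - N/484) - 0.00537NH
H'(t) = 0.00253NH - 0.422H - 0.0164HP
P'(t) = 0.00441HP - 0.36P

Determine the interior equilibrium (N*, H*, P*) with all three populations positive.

N* ≈ 215, H* ≈ 81.6, P* ≈ 7.4

From dP/dt = 0: 0.00441H* = 0.36, so H* = 81.6.
From dN/dt = 0: 0.788(1 - N*/484) = 0.00537·81.6, giving N* = 484·(1 - 0.556) = 215.
From dH/dt = 0: 0.00253·215 - 0.422 = 0.0164P*, so P* = 0.121/0.0164 = 7.4.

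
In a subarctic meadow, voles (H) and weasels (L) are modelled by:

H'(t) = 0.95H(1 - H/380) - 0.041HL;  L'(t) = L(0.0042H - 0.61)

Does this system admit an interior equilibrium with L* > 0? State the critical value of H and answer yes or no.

The predator equation gives dL/dt > 0 only when H > 0.61/0.0042 = 145.
Without the predator, H → K = 380. Since 380 > 145, the predator can invade and persist.

Threshold H = 145; K > 145, so yes, the predator persists.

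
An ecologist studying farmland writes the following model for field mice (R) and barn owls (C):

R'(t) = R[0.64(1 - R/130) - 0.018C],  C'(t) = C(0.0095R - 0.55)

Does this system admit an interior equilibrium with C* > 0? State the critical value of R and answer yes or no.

Threshold R = 57.9; K > 57.9, so yes, the predator persists.

The predator equation gives dC/dt > 0 only when R > 0.55/0.0095 = 57.9.
Without the predator, R → K = 130. Since 130 > 57.9, the predator can invade and persist.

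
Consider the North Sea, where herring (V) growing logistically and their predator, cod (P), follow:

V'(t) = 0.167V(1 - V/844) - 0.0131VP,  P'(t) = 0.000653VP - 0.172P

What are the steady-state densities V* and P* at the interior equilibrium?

V* ≈ 263, P* ≈ 8.77

From dP/dt = 0 with P > 0: 0.000653V* = 0.172, so V* = 263.
Substitute into dV/dt = 0: 0.167(1 - 263/844) = 0.0131P*.
The bracket is 0.688, giving P* = 0.115/0.0131 = 8.77.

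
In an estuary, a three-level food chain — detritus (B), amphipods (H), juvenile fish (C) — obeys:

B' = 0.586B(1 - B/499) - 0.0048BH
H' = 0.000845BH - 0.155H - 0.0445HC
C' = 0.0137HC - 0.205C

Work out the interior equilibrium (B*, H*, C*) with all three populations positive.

From dC/dt = 0: 0.0137H* = 0.205, so H* = 15.
From dB/dt = 0: 0.586(1 - B*/499) = 0.0048·15, giving B* = 499·(1 - 0.123) = 438.
From dH/dt = 0: 0.000845·438 - 0.155 = 0.0445C*, so C* = 0.215/0.0445 = 4.83.

B* ≈ 438, H* ≈ 15, C* ≈ 4.83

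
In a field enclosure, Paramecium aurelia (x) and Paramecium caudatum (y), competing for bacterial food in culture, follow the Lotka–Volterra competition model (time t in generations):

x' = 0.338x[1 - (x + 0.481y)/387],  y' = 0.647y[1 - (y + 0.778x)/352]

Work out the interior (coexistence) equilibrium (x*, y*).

x* ≈ 348, y* ≈ 81.4

Setting both brackets to zero gives the nullclines x + 0.481y = 387 and 0.778x + y = 352.
Substituting y = 352 - 0.778x into the first: x(1 - 0.481·0.778) = 387 - 0.481·352.
So x* = 218/0.626 = 348, and then y* = 352 - 0.778·348 = 81.4.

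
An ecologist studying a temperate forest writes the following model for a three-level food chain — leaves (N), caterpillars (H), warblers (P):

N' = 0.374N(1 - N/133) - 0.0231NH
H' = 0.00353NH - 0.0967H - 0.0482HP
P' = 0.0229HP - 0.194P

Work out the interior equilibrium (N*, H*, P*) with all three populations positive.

N* ≈ 63.4, H* ≈ 8.47, P* ≈ 2.64

From dP/dt = 0: 0.0229H* = 0.194, so H* = 8.47.
From dN/dt = 0: 0.374(1 - N*/133) = 0.0231·8.47, giving N* = 133·(1 - 0.523) = 63.4.
From dH/dt = 0: 0.00353·63.4 - 0.0967 = 0.0482P*, so P* = 0.127/0.0482 = 2.64.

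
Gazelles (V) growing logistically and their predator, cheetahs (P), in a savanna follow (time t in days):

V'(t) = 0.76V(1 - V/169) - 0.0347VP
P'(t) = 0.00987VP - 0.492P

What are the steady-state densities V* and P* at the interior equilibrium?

V* ≈ 49.8, P* ≈ 15.4

From dP/dt = 0 with P > 0: 0.00987V* = 0.492, so V* = 49.8.
Substitute into dV/dt = 0: 0.76(1 - 49.8/169) = 0.0347P*.
The bracket is 0.705, giving P* = 0.536/0.0347 = 15.4.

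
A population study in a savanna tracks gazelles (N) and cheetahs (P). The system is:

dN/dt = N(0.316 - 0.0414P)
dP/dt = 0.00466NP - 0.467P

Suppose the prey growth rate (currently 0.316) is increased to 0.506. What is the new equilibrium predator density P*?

P* ≈ 12.2

At the interior fixed point, setting dN/dt = 0 with N > 0 fixes P* = (prey growth rate)/(NP coefficient) — independent of the other coefficients.
With the change, P* = 0.506/0.0414 = 12.2; it rises from 7.63.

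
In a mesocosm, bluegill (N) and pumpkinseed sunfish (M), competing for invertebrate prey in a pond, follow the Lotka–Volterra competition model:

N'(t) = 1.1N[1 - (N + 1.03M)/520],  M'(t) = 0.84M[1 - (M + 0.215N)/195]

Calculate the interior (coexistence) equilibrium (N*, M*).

Setting both brackets to zero gives the nullclines N + 1.03M = 520 and 0.215N + M = 195.
Substituting M = 195 - 0.215N into the first: N(1 - 1.03·0.215) = 520 - 1.03·195.
So N* = 319/0.779 = 410, and then M* = 195 - 0.215·410 = 107.

N* ≈ 410, M* ≈ 107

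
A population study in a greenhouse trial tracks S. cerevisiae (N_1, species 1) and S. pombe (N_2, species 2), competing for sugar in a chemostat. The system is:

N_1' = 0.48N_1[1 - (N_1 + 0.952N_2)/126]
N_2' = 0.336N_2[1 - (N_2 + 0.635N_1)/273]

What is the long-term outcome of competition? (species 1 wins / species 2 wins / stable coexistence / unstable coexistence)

species 2 excludes species 1

Compare the nullcline intercepts: K1/α12 = 126/0.952 = 132 < K2 = 273; K2/α21 = 273/0.635 = 430 > K1 = 126.
Since the inequalities point opposite ways, species 2 can invade but species 1 cannot.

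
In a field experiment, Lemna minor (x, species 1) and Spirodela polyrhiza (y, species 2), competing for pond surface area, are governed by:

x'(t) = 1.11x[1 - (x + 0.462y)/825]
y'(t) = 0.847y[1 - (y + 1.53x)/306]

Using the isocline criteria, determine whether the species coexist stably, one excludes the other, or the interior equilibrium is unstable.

Compare the nullcline intercepts: K1/α12 = 825/0.462 = 1790 > K2 = 306; K2/α21 = 306/1.53 = 200 < K1 = 825.
Since the inequalities point opposite ways, species 1 can invade but species 2 cannot.

species 1 excludes species 2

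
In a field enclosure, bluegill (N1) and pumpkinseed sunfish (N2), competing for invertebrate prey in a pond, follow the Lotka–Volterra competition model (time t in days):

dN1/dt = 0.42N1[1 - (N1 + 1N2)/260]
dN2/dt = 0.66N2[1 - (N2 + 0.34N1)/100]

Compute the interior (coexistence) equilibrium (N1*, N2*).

N1* ≈ 242, N2* ≈ 17.6

Setting both brackets to zero gives the nullclines N1 + 1N2 = 260 and 0.34N1 + N2 = 100.
Substituting N2 = 100 - 0.34N1 into the first: N1(1 - 1·0.34) = 260 - 1·100.
So N1* = 160/0.66 = 242, and then N2* = 100 - 0.34·242 = 17.6.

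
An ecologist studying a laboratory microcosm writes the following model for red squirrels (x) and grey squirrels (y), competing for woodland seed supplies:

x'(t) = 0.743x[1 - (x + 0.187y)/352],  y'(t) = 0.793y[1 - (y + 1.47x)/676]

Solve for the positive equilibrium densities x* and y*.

Setting both brackets to zero gives the nullclines x + 0.187y = 352 and 1.47x + y = 676.
Substituting y = 676 - 1.47x into the first: x(1 - 0.187·1.47) = 352 - 0.187·676.
So x* = 226/0.725 = 311, and then y* = 676 - 1.47·311 = 219.

x* ≈ 311, y* ≈ 219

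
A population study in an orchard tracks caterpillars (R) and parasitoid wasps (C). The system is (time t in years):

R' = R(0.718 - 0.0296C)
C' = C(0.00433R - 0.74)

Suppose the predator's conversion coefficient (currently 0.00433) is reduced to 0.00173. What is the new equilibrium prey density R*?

R* ≈ 428

At the interior fixed point, setting dC/dt = 0 with C > 0 fixes R* = (predator death rate)/(RC coefficient) — independent of the other coefficients.
With the change, R* = 0.74/0.00173 = 428; it rises from 171.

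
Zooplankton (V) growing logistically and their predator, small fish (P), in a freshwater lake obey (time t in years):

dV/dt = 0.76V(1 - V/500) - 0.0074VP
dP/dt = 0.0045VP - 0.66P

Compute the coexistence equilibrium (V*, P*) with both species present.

From dP/dt = 0 with P > 0: 0.0045V* = 0.66, so V* = 147.
Substitute into dV/dt = 0: 0.76(1 - 147/500) = 0.0074P*.
The bracket is 0.707, giving P* = 0.537/0.0074 = 72.6.

V* ≈ 147, P* ≈ 72.6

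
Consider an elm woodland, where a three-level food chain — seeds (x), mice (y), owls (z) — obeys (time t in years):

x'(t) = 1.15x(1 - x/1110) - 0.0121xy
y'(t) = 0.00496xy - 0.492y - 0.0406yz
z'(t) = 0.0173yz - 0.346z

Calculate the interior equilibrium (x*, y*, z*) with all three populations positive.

x* ≈ 876, y* ≈ 20, z* ≈ 95

From dz/dt = 0: 0.0173y* = 0.346, so y* = 20.
From dx/dt = 0: 1.15(1 - x*/1110) = 0.0121·20, giving x* = 1110·(1 - 0.21) = 876.
From dy/dt = 0: 0.00496·876 - 0.492 = 0.0406z*, so z* = 3.86/0.0406 = 95.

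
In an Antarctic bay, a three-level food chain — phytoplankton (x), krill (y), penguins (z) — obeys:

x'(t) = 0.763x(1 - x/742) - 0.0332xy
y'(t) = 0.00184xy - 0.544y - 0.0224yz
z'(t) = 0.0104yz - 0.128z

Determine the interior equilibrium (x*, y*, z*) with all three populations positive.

x* ≈ 345, y* ≈ 12.3, z* ≈ 4.02

From dz/dt = 0: 0.0104y* = 0.128, so y* = 12.3.
From dx/dt = 0: 0.763(1 - x*/742) = 0.0332·12.3, giving x* = 742·(1 - 0.536) = 345.
From dy/dt = 0: 0.00184·345 - 0.544 = 0.0224z*, so z* = 0.0901/0.0224 = 4.02.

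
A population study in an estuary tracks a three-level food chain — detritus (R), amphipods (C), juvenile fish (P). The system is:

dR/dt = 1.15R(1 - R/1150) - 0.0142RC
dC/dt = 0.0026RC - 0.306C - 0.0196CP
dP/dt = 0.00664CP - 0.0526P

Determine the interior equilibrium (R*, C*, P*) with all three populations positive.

From dP/dt = 0: 0.00664C* = 0.0526, so C* = 7.92.
From dR/dt = 0: 1.15(1 - R*/1150) = 0.0142·7.92, giving R* = 1150·(1 - 0.0978) = 1040.
From dC/dt = 0: 0.0026·1040 - 0.306 = 0.0196P*, so P* = 2.39/0.0196 = 122.

R* ≈ 1040, C* ≈ 7.92, P* ≈ 122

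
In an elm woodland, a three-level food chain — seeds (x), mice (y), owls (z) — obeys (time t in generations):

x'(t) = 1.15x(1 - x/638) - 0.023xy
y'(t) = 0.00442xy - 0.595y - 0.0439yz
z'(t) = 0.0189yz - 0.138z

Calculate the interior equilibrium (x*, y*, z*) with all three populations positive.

From dz/dt = 0: 0.0189y* = 0.138, so y* = 7.3.
From dx/dt = 0: 1.15(1 - x*/638) = 0.023·7.3, giving x* = 638·(1 - 0.146) = 545.
From dy/dt = 0: 0.00442·545 - 0.595 = 0.0439z*, so z* = 1.81/0.0439 = 41.3.

x* ≈ 545, y* ≈ 7.3, z* ≈ 41.3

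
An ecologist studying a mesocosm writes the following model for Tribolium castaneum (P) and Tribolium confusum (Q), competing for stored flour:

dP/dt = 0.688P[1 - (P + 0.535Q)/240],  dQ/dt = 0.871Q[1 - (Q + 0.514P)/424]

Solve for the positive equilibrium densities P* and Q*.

Setting both brackets to zero gives the nullclines P + 0.535Q = 240 and 0.514P + Q = 424.
Substituting Q = 424 - 0.514P into the first: P(1 - 0.535·0.514) = 240 - 0.535·424.
So P* = 13.2/0.725 = 18.2, and then Q* = 424 - 0.514·18.2 = 415.

P* ≈ 18.2, Q* ≈ 415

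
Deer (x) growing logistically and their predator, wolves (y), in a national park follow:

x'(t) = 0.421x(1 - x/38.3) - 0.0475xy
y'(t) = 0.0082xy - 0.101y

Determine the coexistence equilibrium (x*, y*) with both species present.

From dy/dt = 0 with y > 0: 0.0082x* = 0.101, so x* = 12.3.
Substitute into dx/dt = 0: 0.421(1 - 12.3/38.3) = 0.0475y*.
The bracket is 0.678, giving y* = 0.286/0.0475 = 6.01.

x* ≈ 12.3, y* ≈ 6.01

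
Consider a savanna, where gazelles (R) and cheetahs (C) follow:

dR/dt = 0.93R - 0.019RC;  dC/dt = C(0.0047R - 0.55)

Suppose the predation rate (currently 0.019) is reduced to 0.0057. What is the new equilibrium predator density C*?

At the interior fixed point, setting dR/dt = 0 with R > 0 fixes C* = (prey growth rate)/(RC coefficient) — independent of the other coefficients.
With the change, C* = 0.93/0.0057 = 163; it rises from 48.9.

C* ≈ 163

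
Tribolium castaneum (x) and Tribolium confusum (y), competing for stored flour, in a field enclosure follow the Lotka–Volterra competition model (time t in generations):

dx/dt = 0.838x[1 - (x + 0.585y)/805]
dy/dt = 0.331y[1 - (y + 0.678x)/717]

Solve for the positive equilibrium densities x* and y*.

Setting both brackets to zero gives the nullclines x + 0.585y = 805 and 0.678x + y = 717.
Substituting y = 717 - 0.678x into the first: x(1 - 0.585·0.678) = 805 - 0.585·717.
So x* = 386/0.603 = 639, and then y* = 717 - 0.678·639 = 284.

x* ≈ 639, y* ≈ 284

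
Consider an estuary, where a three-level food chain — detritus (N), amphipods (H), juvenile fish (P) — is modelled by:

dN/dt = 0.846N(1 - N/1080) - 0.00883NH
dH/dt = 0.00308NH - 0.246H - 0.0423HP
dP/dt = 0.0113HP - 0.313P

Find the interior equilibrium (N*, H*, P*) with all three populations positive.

N* ≈ 768, H* ≈ 27.7, P* ≈ 50.1

From dP/dt = 0: 0.0113H* = 0.313, so H* = 27.7.
From dN/dt = 0: 0.846(1 - N*/1080) = 0.00883·27.7, giving N* = 1080·(1 - 0.289) = 768.
From dH/dt = 0: 0.00308·768 - 0.246 = 0.0423P*, so P* = 2.12/0.0423 = 50.1.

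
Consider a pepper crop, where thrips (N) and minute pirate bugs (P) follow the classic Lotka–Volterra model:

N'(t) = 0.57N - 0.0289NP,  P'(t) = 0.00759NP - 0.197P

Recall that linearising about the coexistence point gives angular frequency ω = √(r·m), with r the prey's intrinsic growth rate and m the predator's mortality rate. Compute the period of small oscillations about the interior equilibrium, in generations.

Here r = 0.57 and m = 0.197, so r·m = 0.112.
ω = √0.112 = 0.335 per generation, hence T = 2π/ω ≈ 18.8 generations.

T ≈ 18.8 generations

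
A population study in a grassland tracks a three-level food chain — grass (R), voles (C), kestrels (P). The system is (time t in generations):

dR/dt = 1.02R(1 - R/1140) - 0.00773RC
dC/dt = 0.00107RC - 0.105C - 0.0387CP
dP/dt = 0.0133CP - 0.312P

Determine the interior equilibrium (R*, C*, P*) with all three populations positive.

R* ≈ 937, C* ≈ 23.5, P* ≈ 23.2

From dP/dt = 0: 0.0133C* = 0.312, so C* = 23.5.
From dR/dt = 0: 1.02(1 - R*/1140) = 0.00773·23.5, giving R* = 1140·(1 - 0.178) = 937.
From dC/dt = 0: 0.00107·937 - 0.105 = 0.0387P*, so P* = 0.898/0.0387 = 23.2.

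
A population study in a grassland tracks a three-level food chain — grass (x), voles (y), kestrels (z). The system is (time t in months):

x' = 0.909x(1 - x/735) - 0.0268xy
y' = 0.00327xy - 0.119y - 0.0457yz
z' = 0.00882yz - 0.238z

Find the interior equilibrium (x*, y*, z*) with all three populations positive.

x* ≈ 150, y* ≈ 27, z* ≈ 8.15

From dz/dt = 0: 0.00882y* = 0.238, so y* = 27.
From dx/dt = 0: 0.909(1 - x*/735) = 0.0268·27, giving x* = 735·(1 - 0.796) = 150.
From dy/dt = 0: 0.00327·150 - 0.119 = 0.0457z*, so z* = 0.372/0.0457 = 8.15.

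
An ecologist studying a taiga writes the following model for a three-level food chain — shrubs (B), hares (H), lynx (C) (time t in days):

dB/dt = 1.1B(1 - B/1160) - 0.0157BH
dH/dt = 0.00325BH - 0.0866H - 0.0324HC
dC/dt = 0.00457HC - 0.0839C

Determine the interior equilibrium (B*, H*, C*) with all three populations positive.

B* ≈ 856, H* ≈ 18.4, C* ≈ 83.2

From dC/dt = 0: 0.00457H* = 0.0839, so H* = 18.4.
From dB/dt = 0: 1.1(1 - B*/1160) = 0.0157·18.4, giving B* = 1160·(1 - 0.262) = 856.
From dH/dt = 0: 0.00325·856 - 0.0866 = 0.0324C*, so C* = 2.7/0.0324 = 83.2.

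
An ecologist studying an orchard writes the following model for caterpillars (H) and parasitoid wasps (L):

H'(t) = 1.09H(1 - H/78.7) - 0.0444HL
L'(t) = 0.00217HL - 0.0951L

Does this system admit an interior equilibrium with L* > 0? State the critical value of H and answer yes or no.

The predator equation gives dL/dt > 0 only when H > 0.0951/0.00217 = 43.8.
Without the predator, H → K = 78.7. Since 78.7 > 43.8, the predator can invade and persist.

Threshold H = 43.8; K > 43.8, so yes, the predator persists.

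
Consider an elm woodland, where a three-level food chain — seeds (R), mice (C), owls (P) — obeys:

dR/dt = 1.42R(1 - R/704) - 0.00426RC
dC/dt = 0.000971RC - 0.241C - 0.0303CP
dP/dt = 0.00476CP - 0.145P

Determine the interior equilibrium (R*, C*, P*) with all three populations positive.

From dP/dt = 0: 0.00476C* = 0.145, so C* = 30.5.
From dR/dt = 0: 1.42(1 - R*/704) = 0.00426·30.5, giving R* = 704·(1 - 0.0914) = 640.
From dC/dt = 0: 0.000971·640 - 0.241 = 0.0303P*, so P* = 0.38/0.0303 = 12.5.

R* ≈ 640, C* ≈ 30.5, P* ≈ 12.5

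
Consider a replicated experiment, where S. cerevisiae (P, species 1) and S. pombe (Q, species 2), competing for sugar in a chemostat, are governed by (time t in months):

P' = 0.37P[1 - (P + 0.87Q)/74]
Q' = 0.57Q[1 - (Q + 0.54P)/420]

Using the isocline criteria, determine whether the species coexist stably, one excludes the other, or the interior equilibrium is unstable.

species 2 excludes species 1

Compare the nullcline intercepts: K1/α12 = 74/0.87 = 85.1 < K2 = 420; K2/α21 = 420/0.54 = 778 > K1 = 74.
Since the inequalities point opposite ways, species 2 can invade but species 1 cannot.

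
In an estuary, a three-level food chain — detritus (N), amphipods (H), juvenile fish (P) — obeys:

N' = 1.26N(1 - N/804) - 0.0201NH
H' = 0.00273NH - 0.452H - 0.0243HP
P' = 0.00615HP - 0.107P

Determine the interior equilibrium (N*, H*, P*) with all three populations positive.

From dP/dt = 0: 0.00615H* = 0.107, so H* = 17.4.
From dN/dt = 0: 1.26(1 - N*/804) = 0.0201·17.4, giving N* = 804·(1 - 0.278) = 581.
From dH/dt = 0: 0.00273·581 - 0.452 = 0.0243P*, so P* = 1.13/0.0243 = 46.7.

N* ≈ 581, H* ≈ 17.4, P* ≈ 46.7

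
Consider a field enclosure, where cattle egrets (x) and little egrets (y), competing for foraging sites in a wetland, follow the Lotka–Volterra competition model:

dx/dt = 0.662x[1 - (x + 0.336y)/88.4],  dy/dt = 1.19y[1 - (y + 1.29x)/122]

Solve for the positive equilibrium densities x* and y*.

x* ≈ 83.7, y* ≈ 14.1

Setting both brackets to zero gives the nullclines x + 0.336y = 88.4 and 1.29x + y = 122.
Substituting y = 122 - 1.29x into the first: x(1 - 0.336·1.29) = 88.4 - 0.336·122.
So x* = 47.4/0.567 = 83.7, and then y* = 122 - 1.29·83.7 = 14.1.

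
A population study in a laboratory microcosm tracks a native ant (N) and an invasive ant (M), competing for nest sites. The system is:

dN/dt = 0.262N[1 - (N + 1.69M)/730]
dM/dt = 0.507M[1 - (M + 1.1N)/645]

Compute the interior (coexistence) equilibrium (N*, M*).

N* ≈ 419, M* ≈ 184

Setting both brackets to zero gives the nullclines N + 1.69M = 730 and 1.1N + M = 645.
Substituting M = 645 - 1.1N into the first: N(1 - 1.69·1.1) = 730 - 1.69·645.
So N* = -360/-0.859 = 419, and then M* = 645 - 1.1·419 = 184.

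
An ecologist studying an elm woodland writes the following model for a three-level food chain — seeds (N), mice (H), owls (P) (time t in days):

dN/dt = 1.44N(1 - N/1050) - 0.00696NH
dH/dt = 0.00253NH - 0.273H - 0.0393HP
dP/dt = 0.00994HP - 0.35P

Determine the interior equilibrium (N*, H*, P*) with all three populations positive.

From dP/dt = 0: 0.00994H* = 0.35, so H* = 35.2.
From dN/dt = 0: 1.44(1 - N*/1050) = 0.00696·35.2, giving N* = 1050·(1 - 0.17) = 871.
From dH/dt = 0: 0.00253·871 - 0.273 = 0.0393P*, so P* = 1.93/0.0393 = 49.1.

N* ≈ 871, H* ≈ 35.2, P* ≈ 49.1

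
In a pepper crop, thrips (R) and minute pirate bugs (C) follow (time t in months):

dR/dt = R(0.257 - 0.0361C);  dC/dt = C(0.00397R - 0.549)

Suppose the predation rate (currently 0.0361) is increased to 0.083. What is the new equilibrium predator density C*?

C* ≈ 3.1

At the interior fixed point, setting dR/dt = 0 with R > 0 fixes C* = (prey growth rate)/(RC coefficient) — independent of the other coefficients.
With the change, C* = 0.257/0.083 = 3.1; it falls from 7.12.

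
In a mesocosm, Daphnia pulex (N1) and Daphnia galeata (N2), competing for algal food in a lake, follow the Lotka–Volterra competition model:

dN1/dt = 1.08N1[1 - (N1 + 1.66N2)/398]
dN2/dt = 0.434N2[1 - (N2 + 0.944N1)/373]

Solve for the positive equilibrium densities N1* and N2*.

N1* ≈ 390, N2* ≈ 4.78

Setting both brackets to zero gives the nullclines N1 + 1.66N2 = 398 and 0.944N1 + N2 = 373.
Substituting N2 = 373 - 0.944N1 into the first: N1(1 - 1.66·0.944) = 398 - 1.66·373.
So N1* = -221/-0.567 = 390, and then N2* = 373 - 0.944·390 = 4.78.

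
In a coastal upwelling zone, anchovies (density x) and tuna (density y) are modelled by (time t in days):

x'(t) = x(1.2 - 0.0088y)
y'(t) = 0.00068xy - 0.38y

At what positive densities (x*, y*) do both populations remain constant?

Set dy/dt = 0 with y > 0: 0.00068x - 0.38 = 0, so x* = 0.38/0.00068 = 559.
Set dx/dt = 0 with x > 0: 1.2 - 0.0088y = 0, so y* = 1.2/0.0088 = 136.

x* ≈ 559, y* ≈ 136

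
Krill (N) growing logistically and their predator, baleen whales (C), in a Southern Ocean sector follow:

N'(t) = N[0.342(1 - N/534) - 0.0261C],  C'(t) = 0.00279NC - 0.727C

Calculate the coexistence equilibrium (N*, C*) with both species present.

N* ≈ 261, C* ≈ 6.71

From dC/dt = 0 with C > 0: 0.00279N* = 0.727, so N* = 261.
Substitute into dN/dt = 0: 0.342(1 - 261/534) = 0.0261C*.
The bracket is 0.512, giving C* = 0.175/0.0261 = 6.71.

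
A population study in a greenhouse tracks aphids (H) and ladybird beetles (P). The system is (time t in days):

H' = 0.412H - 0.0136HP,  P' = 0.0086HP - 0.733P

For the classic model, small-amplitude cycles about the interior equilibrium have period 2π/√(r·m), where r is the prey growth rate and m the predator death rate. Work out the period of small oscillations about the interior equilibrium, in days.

Here r = 0.412 and m = 0.733, so r·m = 0.302.
ω = √0.302 = 0.55 per day, hence T = 2π/ω ≈ 11.4 days.

T ≈ 11.4 days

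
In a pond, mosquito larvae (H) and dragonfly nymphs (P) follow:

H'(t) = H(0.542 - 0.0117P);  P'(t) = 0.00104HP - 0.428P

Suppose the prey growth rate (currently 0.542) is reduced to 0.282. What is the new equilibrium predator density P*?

At the interior fixed point, setting dH/dt = 0 with H > 0 fixes P* = (prey growth rate)/(HP coefficient) — independent of the other coefficients.
With the change, P* = 0.282/0.0117 = 24.1; it falls from 46.3.

P* ≈ 24.1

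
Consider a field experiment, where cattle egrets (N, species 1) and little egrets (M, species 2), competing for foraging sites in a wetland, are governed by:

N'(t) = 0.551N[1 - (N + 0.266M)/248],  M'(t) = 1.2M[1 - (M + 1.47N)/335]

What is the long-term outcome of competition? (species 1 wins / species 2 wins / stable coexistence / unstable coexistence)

species 1 excludes species 2

Compare the nullcline intercepts: K1/α12 = 248/0.266 = 932 > K2 = 335; K2/α21 = 335/1.47 = 228 < K1 = 248.
Since the inequalities point opposite ways, species 1 can invade but species 2 cannot.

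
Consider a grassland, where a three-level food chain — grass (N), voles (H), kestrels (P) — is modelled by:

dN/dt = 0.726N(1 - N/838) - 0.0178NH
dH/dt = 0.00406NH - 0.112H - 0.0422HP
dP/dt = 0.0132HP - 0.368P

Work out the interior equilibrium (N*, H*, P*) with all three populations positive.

From dP/dt = 0: 0.0132H* = 0.368, so H* = 27.9.
From dN/dt = 0: 0.726(1 - N*/838) = 0.0178·27.9, giving N* = 838·(1 - 0.684) = 265.
From dH/dt = 0: 0.00406·265 - 0.112 = 0.0422P*, so P* = 0.965/0.0422 = 22.9.

N* ≈ 265, H* ≈ 27.9, P* ≈ 22.9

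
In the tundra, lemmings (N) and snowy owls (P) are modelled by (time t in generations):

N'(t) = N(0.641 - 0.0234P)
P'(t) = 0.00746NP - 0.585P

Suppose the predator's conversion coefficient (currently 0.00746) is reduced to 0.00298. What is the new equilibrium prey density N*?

N* ≈ 196

At the interior fixed point, setting dP/dt = 0 with P > 0 fixes N* = (predator death rate)/(NP coefficient) — independent of the other coefficients.
With the change, N* = 0.585/0.00298 = 196; it rises from 78.4.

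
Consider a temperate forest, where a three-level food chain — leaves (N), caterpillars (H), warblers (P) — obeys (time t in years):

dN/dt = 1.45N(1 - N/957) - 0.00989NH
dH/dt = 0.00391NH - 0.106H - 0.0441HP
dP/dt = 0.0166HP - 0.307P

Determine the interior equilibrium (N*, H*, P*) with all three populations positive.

From dP/dt = 0: 0.0166H* = 0.307, so H* = 18.5.
From dN/dt = 0: 1.45(1 - N*/957) = 0.00989·18.5, giving N* = 957·(1 - 0.126) = 836.
From dH/dt = 0: 0.00391·836 - 0.106 = 0.0441P*, so P* = 3.16/0.0441 = 71.7.

N* ≈ 836, H* ≈ 18.5, P* ≈ 71.7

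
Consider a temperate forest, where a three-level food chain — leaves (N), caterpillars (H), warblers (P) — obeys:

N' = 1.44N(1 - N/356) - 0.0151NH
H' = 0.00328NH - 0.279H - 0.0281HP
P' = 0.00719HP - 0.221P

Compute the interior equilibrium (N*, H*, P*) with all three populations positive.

N* ≈ 241, H* ≈ 30.7, P* ≈ 18.2

From dP/dt = 0: 0.00719H* = 0.221, so H* = 30.7.
From dN/dt = 0: 1.44(1 - N*/356) = 0.0151·30.7, giving N* = 356·(1 - 0.322) = 241.
From dH/dt = 0: 0.00328·241 - 0.279 = 0.0281P*, so P* = 0.512/0.0281 = 18.2.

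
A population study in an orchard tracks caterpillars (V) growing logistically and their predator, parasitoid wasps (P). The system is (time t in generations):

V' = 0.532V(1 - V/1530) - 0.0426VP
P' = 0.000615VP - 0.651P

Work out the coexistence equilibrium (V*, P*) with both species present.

From dP/dt = 0 with P > 0: 0.000615V* = 0.651, so V* = 1060.
Substitute into dV/dt = 0: 0.532(1 - 1060/1530) = 0.0426P*.
The bracket is 0.308, giving P* = 0.164/0.0426 = 3.85.

V* ≈ 1060, P* ≈ 3.85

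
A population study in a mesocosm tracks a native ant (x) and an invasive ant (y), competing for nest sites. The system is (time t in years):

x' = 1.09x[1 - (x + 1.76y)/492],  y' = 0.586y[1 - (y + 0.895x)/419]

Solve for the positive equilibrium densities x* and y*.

Setting both brackets to zero gives the nullclines x + 1.76y = 492 and 0.895x + y = 419.
Substituting y = 419 - 0.895x into the first: x(1 - 1.76·0.895) = 492 - 1.76·419.
So x* = -245/-0.575 = 427, and then y* = 419 - 0.895·427 = 37.1.

x* ≈ 427, y* ≈ 37.1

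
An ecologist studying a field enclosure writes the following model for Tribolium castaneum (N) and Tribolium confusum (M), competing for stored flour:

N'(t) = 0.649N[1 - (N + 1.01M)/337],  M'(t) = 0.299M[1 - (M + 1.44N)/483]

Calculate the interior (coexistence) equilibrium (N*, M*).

N* ≈ 332, M* ≈ 5.02

Setting both brackets to zero gives the nullclines N + 1.01M = 337 and 1.44N + M = 483.
Substituting M = 483 - 1.44N into the first: N(1 - 1.01·1.44) = 337 - 1.01·483.
So N* = -151/-0.454 = 332, and then M* = 483 - 1.44·332 = 5.02.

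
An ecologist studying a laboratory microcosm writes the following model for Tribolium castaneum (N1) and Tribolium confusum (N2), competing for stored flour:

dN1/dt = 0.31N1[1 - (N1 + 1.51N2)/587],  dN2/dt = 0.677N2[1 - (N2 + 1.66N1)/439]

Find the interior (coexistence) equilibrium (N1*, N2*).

N1* ≈ 50.4, N2* ≈ 355

Setting both brackets to zero gives the nullclines N1 + 1.51N2 = 587 and 1.66N1 + N2 = 439.
Substituting N2 = 439 - 1.66N1 into the first: N1(1 - 1.51·1.66) = 587 - 1.51·439.
So N1* = -75.9/-1.51 = 50.4, and then N2* = 439 - 1.66·50.4 = 355.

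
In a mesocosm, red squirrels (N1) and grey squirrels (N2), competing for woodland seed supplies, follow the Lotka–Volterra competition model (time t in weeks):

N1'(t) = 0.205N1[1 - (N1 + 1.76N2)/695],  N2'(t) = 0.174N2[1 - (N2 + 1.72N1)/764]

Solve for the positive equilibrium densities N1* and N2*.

N1* ≈ 320, N2* ≈ 213

Setting both brackets to zero gives the nullclines N1 + 1.76N2 = 695 and 1.72N1 + N2 = 764.
Substituting N2 = 764 - 1.72N1 into the first: N1(1 - 1.76·1.72) = 695 - 1.76·764.
So N1* = -650/-2.03 = 320, and then N2* = 764 - 1.72·320 = 213.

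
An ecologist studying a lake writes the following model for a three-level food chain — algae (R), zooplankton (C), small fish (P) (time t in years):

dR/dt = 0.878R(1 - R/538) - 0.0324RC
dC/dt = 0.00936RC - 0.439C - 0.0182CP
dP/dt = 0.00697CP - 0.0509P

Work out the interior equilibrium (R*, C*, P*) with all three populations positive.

R* ≈ 393, C* ≈ 7.3, P* ≈ 178

From dP/dt = 0: 0.00697C* = 0.0509, so C* = 7.3.
From dR/dt = 0: 0.878(1 - R*/538) = 0.0324·7.3, giving R* = 538·(1 - 0.269) = 393.
From dC/dt = 0: 0.00936·393 - 0.439 = 0.0182P*, so P* = 3.24/0.0182 = 178.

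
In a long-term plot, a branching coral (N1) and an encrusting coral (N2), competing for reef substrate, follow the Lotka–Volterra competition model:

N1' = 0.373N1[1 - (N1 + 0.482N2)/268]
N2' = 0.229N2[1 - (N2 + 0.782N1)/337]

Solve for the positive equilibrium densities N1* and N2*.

Setting both brackets to zero gives the nullclines N1 + 0.482N2 = 268 and 0.782N1 + N2 = 337.
Substituting N2 = 337 - 0.782N1 into the first: N1(1 - 0.482·0.782) = 268 - 0.482·337.
So N1* = 106/0.623 = 169, and then N2* = 337 - 0.782·169 = 205.

N1* ≈ 169, N2* ≈ 205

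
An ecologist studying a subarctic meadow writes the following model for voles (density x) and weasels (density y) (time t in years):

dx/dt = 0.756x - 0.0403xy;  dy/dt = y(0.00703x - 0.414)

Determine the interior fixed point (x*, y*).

Set dy/dt = 0 with y > 0: 0.00703x - 0.414 = 0, so x* = 0.414/0.00703 = 58.9.
Set dx/dt = 0 with x > 0: 0.756 - 0.0403y = 0, so y* = 0.756/0.0403 = 18.8.

x* ≈ 58.9, y* ≈ 18.8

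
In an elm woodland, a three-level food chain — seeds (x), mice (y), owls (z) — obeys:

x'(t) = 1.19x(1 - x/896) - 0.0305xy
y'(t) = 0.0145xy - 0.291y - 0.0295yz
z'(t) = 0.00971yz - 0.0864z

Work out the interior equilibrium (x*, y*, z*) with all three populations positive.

x* ≈ 692, y* ≈ 8.9, z* ≈ 330

From dz/dt = 0: 0.00971y* = 0.0864, so y* = 8.9.
From dx/dt = 0: 1.19(1 - x*/896) = 0.0305·8.9, giving x* = 896·(1 - 0.228) = 692.
From dy/dt = 0: 0.0145·692 - 0.291 = 0.0295z*, so z* = 9.74/0.0295 = 330.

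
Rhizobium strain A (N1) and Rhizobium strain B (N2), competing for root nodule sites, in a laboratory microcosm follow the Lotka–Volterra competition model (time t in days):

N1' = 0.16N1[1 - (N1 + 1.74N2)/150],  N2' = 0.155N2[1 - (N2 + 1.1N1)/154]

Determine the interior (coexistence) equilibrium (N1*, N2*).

N1* ≈ 129, N2* ≈ 12

Setting both brackets to zero gives the nullclines N1 + 1.74N2 = 150 and 1.1N1 + N2 = 154.
Substituting N2 = 154 - 1.1N1 into the first: N1(1 - 1.74·1.1) = 150 - 1.74·154.
So N1* = -118/-0.914 = 129, and then N2* = 154 - 1.1·129 = 12.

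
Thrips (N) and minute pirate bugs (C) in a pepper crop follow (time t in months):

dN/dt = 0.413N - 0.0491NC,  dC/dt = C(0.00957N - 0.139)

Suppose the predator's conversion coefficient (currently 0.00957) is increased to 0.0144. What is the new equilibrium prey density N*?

At the interior fixed point, setting dC/dt = 0 with C > 0 fixes N* = (predator death rate)/(NC coefficient) — independent of the other coefficients.
With the change, N* = 0.139/0.0144 = 9.65; it falls from 14.5.

N* ≈ 9.65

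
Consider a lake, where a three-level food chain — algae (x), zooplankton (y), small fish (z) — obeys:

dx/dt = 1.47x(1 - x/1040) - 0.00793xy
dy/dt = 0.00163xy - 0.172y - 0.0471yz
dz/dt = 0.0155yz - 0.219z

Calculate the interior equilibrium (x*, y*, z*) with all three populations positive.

From dz/dt = 0: 0.0155y* = 0.219, so y* = 14.1.
From dx/dt = 0: 1.47(1 - x*/1040) = 0.00793·14.1, giving x* = 1040·(1 - 0.0762) = 961.
From dy/dt = 0: 0.00163·961 - 0.172 = 0.0471z*, so z* = 1.39/0.0471 = 29.6.

x* ≈ 961, y* ≈ 14.1, z* ≈ 29.6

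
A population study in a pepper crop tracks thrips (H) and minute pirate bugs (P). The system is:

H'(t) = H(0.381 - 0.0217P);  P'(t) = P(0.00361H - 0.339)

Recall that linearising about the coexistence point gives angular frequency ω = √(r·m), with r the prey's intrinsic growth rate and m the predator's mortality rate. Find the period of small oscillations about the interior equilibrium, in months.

T ≈ 17.5 months

Here r = 0.381 and m = 0.339, so r·m = 0.129.
ω = √0.129 = 0.359 per month, hence T = 2π/ω ≈ 17.5 months.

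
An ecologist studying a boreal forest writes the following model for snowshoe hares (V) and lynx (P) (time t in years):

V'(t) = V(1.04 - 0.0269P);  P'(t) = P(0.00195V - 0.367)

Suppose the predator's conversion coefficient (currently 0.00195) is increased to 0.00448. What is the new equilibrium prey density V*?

At the interior fixed point, setting dP/dt = 0 with P > 0 fixes V* = (predator death rate)/(VP coefficient) — independent of the other coefficients.
With the change, V* = 0.367/0.00448 = 81.9; it falls from 188.

V* ≈ 81.9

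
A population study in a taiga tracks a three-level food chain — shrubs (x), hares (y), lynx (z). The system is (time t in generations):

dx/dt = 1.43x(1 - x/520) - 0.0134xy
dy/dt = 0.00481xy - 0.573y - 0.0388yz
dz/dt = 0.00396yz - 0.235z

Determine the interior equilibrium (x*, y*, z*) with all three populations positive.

x* ≈ 231, y* ≈ 59.3, z* ≈ 13.8

From dz/dt = 0: 0.00396y* = 0.235, so y* = 59.3.
From dx/dt = 0: 1.43(1 - x*/520) = 0.0134·59.3, giving x* = 520·(1 - 0.556) = 231.
From dy/dt = 0: 0.00481·231 - 0.573 = 0.0388z*, so z* = 0.537/0.0388 = 13.8.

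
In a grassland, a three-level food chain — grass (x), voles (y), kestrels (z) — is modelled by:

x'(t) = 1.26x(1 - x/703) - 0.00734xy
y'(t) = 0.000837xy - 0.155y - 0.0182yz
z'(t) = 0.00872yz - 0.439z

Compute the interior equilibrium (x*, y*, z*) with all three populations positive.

From dz/dt = 0: 0.00872y* = 0.439, so y* = 50.3.
From dx/dt = 0: 1.26(1 - x*/703) = 0.00734·50.3, giving x* = 703·(1 - 0.293) = 497.
From dy/dt = 0: 0.000837·497 - 0.155 = 0.0182z*, so z* = 0.261/0.0182 = 14.3.

x* ≈ 497, y* ≈ 50.3, z* ≈ 14.3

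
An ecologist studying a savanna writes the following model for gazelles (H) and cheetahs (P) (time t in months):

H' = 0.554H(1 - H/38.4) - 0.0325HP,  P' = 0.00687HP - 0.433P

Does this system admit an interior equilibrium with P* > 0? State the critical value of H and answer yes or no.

The predator equation gives dP/dt > 0 only when H > 0.433/0.00687 = 63.
Without the predator, H → K = 38.4. Since 38.4 < 63, the predator cannot invade.

Threshold H = 63; K < 63, so no, the predator goes extinct.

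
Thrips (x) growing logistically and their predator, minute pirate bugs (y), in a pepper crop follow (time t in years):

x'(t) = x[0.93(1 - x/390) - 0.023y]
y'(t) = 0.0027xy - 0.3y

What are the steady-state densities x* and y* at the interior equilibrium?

From dy/dt = 0 with y > 0: 0.0027x* = 0.3, so x* = 111.
Substitute into dx/dt = 0: 0.93(1 - 111/390) = 0.023y*.
The bracket is 0.715, giving y* = 0.665/0.023 = 28.9.

x* ≈ 111, y* ≈ 28.9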